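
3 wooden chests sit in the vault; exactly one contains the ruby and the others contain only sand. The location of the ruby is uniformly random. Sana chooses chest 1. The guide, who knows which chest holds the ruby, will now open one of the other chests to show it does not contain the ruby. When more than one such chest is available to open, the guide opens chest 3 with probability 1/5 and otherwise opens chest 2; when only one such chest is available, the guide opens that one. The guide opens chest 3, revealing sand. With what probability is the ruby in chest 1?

1/6

Apply Bayes' rule, conditioning on where the ruby actually is.
If it is in chest 1 (prior 1/3): chest 3 is available, opened with probability 1/5; weight (1/3)·(1/5) = 1/15.
If it is in chest 2 (prior 1/3): only chest 3 is available, probability 1; weight (1/3)·1 = 1/3.
If it is in chest 3 (prior 1/3): the guide opened chest 3, so this case is ruled out; weight (1/3)·0 = 0.
The weights sum to 2/5.
So P(the ruby in chest 1 | the guide opened chest 3) = (1/15) / (2/5) = 1/6.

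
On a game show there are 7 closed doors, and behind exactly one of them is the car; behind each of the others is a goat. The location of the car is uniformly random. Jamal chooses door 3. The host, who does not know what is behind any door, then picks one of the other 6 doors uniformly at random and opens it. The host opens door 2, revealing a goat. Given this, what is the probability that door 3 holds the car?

Condition on the true location of the car.
If it is behind any of doors 1, 3, 4, 5, 6, and 7 (prior 1/7 each): the host picks door 2 with probability 1/6 regardless, and it is not the prize; weight (1/7)·(1/6) = 1/42 each.
If it is behind door 2 (prior 1/7): the host opened door 2, so this case is ruled out; weight (1/7)·0 = 0.
The weights sum to 1/7.
So P(the car behind door 3 | the host opened door 2) = (1/42) / (1/7) = 1/6.

1/6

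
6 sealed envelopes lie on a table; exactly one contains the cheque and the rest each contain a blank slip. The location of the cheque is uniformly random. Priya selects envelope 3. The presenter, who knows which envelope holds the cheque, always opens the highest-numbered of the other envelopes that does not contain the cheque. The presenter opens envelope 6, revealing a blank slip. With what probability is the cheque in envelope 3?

1/5

Apply Bayes' rule, conditioning on where the cheque actually is.
If it is in any of envelopes 1, 2, 3, 4, and 5 (prior 1/6 each): envelope 6 is the highest-numbered option available, probability 1; weight (1/6)·1 = 1/6 each.
If it is in envelope 6 (prior 1/6): the presenter opened envelope 6, so this case is ruled out; weight (1/6)·0 = 0.
The weights sum to 5/6.
So P(the cheque in envelope 3 | the presenter opened envelope 6) = (1/6) / (5/6) = 1/5.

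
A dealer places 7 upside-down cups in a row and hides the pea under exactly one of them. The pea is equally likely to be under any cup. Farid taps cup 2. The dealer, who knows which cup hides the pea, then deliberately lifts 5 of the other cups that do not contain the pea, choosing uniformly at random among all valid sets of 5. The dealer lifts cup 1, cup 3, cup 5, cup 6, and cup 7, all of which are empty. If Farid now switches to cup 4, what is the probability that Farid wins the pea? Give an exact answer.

Apply Bayes' rule, conditioning on where the pea actually is.
If it is under any of cups 1, 3, 5, 6, and 7 (prior 1/7 each): that cup was opened and seen not to hold the prize — ruled out; weight (1/7)·0 = 0 each.
If it is under cup 2 (prior 1/7): the dealer has 6 equally likely choices, so probability 1/6; weight (1/7)·(1/6) = 1/42.
If it is under cup 4 (prior 1/7): the dealer has no choice, probability 1; weight (1/7)·1 = 1/7.
The weights sum to 1/6.
So P(the pea under cup 4 | the dealer opened cup 1, cup 3, cup 5, cup 6, and cup 7) = (1/7) / (1/6) = 6/7.

6/7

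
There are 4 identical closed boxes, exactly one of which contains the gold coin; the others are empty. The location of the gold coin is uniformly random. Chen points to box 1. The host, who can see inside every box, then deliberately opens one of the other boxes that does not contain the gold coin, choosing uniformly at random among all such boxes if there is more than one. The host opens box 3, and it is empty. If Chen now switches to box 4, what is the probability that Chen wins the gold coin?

Apply Bayes' rule, conditioning on where the gold coin actually is.
If it is in box 1 (prior 1/4): the host has 3 equally likely choices, so probability 1/3; weight (1/4)·(1/3) = 1/12.
If it is in either of boxes 2 and 4 (prior 1/4 each): the host has 2 equally likely choices, so probability 1/2; weight (1/4)·(1/2) = 1/8 each.
If it is in box 3 (prior 1/4): the host opened box 3, so this case is ruled out; weight (1/4)·0 = 0.
The weights sum to 1/3.
So P(the gold coin in box 4 | the host opened box 3) = (1/8) / (1/3) = 3/8.

3/8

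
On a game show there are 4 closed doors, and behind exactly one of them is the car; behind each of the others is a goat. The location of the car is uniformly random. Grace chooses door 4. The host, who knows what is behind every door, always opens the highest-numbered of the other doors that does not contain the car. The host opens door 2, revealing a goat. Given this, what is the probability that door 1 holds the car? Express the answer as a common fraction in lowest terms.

0

Consider each possible location of the car in turn.
If it is behind either of doors 1 and 4 (prior 1/4 each): the host would have opened door 3 instead, probability 0; weight (1/4)·0 = 0 each.
If it is behind door 2 (prior 1/4): the host opened door 2, so this case is ruled out; weight (1/4)·0 = 0.
If it is behind door 3 (prior 1/4): door 2 is the highest-numbered option available, probability 1; weight (1/4)·1 = 1/4.
The weights sum to 1/4.
So P(the car behind door 1 | the host opened door 2) = 0 / (1/4) = 0.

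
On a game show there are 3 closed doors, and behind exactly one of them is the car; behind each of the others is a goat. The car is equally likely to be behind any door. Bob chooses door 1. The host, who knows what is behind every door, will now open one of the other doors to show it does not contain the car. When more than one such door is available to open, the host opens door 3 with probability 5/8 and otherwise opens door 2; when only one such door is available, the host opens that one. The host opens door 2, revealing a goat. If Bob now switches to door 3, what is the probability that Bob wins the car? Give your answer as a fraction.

Consider each possible location of the car in turn.
If it is behind door 1 (prior 1/3): door 3 is available but not opened, probability 3/8; weight (1/3)·(3/8) = 1/8.
If it is behind door 2 (prior 1/3): the host opened door 2, so this case is ruled out; weight (1/3)·0 = 0.
If it is behind door 3 (prior 1/3): only door 2 is available, probability 1; weight (1/3)·1 = 1/3.
The weights sum to 11/24.
So P(the car behind door 3 | the host opened door 2) = (1/3) / (11/24) = 8/11.

8/11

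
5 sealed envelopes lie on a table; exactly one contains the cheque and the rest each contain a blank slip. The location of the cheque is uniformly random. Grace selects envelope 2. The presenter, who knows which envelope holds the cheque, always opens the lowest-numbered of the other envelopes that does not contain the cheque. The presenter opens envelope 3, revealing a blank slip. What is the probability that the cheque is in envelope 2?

0

Condition on the true location of the cheque.
If it is in envelope 1 (prior 1/5): envelope 3 is the lowest-numbered option available, probability 1; weight (1/5)·1 = 1/5.
If it is in any of envelopes 2, 4, and 5 (prior 1/5 each): the presenter would have opened envelope 1 instead, probability 0; weight (1/5)·0 = 0 each.
If it is in envelope 3 (prior 1/5): the presenter opened envelope 3, so this case is ruled out; weight (1/5)·0 = 0.
The weights sum to 1/5.
So P(the cheque in envelope 2 | the presenter opened envelope 3) = 0 / (1/5) = 0.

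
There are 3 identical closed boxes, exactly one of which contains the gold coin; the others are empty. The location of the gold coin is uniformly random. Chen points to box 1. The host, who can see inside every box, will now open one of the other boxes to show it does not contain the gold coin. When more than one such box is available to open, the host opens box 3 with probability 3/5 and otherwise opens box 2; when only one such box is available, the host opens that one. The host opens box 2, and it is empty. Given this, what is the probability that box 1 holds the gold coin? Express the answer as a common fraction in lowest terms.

2/7

Apply Bayes' rule, conditioning on where the gold coin actually is.
If it is in box 1 (prior 1/3): box 3 is available but not opened, probability 2/5; weight (1/3)·(2/5) = 2/15.
If it is in box 2 (prior 1/3): the host opened box 2, so this case is ruled out; weight (1/3)·0 = 0.
If it is in box 3 (prior 1/3): only box 2 is available, probability 1; weight (1/3)·1 = 1/3.
The weights sum to 7/15.
So P(the gold coin in box 1 | the host opened box 2) = (2/15) / (7/15) = 2/7.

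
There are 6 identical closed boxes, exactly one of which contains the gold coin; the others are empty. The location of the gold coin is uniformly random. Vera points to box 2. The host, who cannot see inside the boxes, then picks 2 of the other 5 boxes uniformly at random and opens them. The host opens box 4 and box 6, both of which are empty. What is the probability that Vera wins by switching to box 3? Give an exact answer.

Apply Bayes' rule, conditioning on where the gold coin actually is.
If it is in any of boxes 1, 2, 3, and 5 (prior 1/6 each): the host picks exactly this set with probability 1/10 regardless, and none is the prize; weight (1/6)·(1/10) = 1/60 each.
If it is in either of boxes 4 and 6 (prior 1/6 each): that box was opened and seen not to hold the prize — ruled out; weight (1/6)·0 = 0 each.
The weights sum to 1/15.
So P(the gold coin in box 3 | the host opened box 4 and box 6) = (1/60) / (1/15) = 1/4.

1/4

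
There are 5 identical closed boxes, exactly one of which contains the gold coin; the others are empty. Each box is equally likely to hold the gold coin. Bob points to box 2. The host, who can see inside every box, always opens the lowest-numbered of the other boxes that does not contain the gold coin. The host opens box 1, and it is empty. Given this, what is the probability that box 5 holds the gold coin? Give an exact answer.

Consider each possible location of the gold coin in turn.
If it is in box 1 (prior 1/5): the host opened box 1, so this case is ruled out; weight (1/5)·0 = 0.
If it is in any of boxes 2, 3, 4, and 5 (prior 1/5 each): box 1 is the lowest-numbered option available, probability 1; weight (1/5)·1 = 1/5 each.
The weights sum to 4/5.
So P(the gold coin in box 5 | the host opened box 1) = (1/5) / (4/5) = 1/4.

1/4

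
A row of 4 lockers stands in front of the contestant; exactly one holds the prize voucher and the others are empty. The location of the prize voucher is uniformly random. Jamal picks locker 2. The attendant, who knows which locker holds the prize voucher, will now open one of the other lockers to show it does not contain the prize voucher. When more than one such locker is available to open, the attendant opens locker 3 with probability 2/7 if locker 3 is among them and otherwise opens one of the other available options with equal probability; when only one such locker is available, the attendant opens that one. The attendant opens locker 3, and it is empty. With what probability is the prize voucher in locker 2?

1/3

Condition on the true location of the prize voucher.
If it is in any of lockers 1, 2, and 4 (prior 1/4 each): locker 3 is available, opened with probability 2/7; weight (1/4)·(2/7) = 1/14 each.
If it is in locker 3 (prior 1/4): the attendant opened locker 3, so this case is ruled out; weight (1/4)·0 = 0.
The weights sum to 3/14.
So P(the prize voucher in locker 2 | the attendant opened locker 3) = (1/14) / (3/14) = 1/3.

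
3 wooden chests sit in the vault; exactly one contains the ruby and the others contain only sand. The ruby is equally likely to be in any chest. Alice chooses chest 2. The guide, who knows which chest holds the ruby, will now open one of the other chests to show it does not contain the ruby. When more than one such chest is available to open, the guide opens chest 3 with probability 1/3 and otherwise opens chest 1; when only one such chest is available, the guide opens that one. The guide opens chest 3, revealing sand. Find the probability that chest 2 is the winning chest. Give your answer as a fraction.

1/4

Consider each possible location of the ruby in turn.
If it is in chest 1 (prior 1/3): only chest 3 is available, probability 1; weight (1/3)·1 = 1/3.
If it is in chest 2 (prior 1/3): chest 3 is available, opened with probability 1/3; weight (1/3)·(1/3) = 1/9.
If it is in chest 3 (prior 1/3): the guide opened chest 3, so this case is ruled out; weight (1/3)·0 = 0.
The weights sum to 4/9.
So P(the ruby in chest 2 | the guide opened chest 3) = (1/9) / (4/9) = 1/4.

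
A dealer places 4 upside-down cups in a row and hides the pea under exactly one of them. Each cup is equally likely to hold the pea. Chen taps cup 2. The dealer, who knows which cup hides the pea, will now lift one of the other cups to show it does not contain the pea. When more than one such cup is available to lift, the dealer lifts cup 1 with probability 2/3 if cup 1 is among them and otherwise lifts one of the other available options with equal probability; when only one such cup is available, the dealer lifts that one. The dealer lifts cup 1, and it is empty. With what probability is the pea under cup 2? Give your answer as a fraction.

Consider each possible location of the pea in turn.
If it is under cup 1 (prior 1/4): the dealer opened cup 1, so this case is ruled out; weight (1/4)·0 = 0.
If it is under any of cups 2, 3, and 4 (prior 1/4 each): cup 1 is available, opened with probability 2/3; weight (1/4)·(2/3) = 1/6 each.
The weights sum to 1/2.
So P(the pea under cup 2 | the dealer opened cup 1) = (1/6) / (1/2) = 1/3.

1/3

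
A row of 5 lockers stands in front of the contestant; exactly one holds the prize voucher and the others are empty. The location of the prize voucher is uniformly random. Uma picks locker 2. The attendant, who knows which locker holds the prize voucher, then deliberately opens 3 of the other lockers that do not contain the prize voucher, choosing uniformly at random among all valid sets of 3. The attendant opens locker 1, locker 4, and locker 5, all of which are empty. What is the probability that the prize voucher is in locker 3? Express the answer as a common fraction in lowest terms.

Apply Bayes' rule, conditioning on where the prize voucher actually is.
If it is in any of lockers 1, 4, and 5 (prior 1/5 each): that locker was opened and seen not to hold the prize — ruled out; weight (1/5)·0 = 0 each.
If it is in locker 2 (prior 1/5): the attendant has 4 equally likely choices, so probability 1/4; weight (1/5)·(1/4) = 1/20.
If it is in locker 3 (prior 1/5): the attendant has no choice, probability 1; weight (1/5)·1 = 1/5.
The weights sum to 1/4.
So P(the prize voucher in locker 3 | the attendant opened locker 1, locker 4, and locker 5) = (1/5) / (1/4) = 4/5.

4/5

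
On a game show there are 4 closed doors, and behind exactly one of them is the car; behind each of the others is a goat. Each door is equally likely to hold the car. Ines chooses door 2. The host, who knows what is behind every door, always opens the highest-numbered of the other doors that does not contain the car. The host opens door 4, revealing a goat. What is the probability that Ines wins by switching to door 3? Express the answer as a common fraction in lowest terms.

1/3

Apply Bayes' rule, conditioning on where the car actually is.
If it is behind any of doors 1, 2, and 3 (prior 1/4 each): door 4 is the highest-numbered option available, probability 1; weight (1/4)·1 = 1/4 each.
If it is behind door 4 (prior 1/4): the host opened door 4, so this case is ruled out; weight (1/4)·0 = 0.
The weights sum to 3/4.
So P(the car behind door 3 | the host opened door 4) = (1/4) / (3/4) = 1/3.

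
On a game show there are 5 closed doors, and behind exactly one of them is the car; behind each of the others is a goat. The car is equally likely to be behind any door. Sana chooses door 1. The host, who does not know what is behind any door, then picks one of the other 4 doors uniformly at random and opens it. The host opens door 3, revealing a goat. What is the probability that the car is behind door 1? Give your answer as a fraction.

Consider each possible location of the car in turn.
If it is behind any of doors 1, 2, 4, and 5 (prior 1/5 each): the host picks door 3 with probability 1/4 regardless, and it is not the prize; weight (1/5)·(1/4) = 1/20 each.
If it is behind door 3 (prior 1/5): the host opened door 3, so this case is ruled out; weight (1/5)·0 = 0.
The weights sum to 1/5.
So P(the car behind door 1 | the host opened door 3) = (1/20) / (1/5) = 1/4.

1/4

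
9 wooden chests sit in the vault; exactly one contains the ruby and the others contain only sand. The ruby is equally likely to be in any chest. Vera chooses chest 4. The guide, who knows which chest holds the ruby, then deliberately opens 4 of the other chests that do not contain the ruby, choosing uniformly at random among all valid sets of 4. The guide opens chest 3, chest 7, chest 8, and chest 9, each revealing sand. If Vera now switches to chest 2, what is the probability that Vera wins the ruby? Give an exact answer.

2/9

Consider each possible location of the ruby in turn.
If it is in any of chests 1, 2, 5, and 6 (prior 1/9 each): the guide has 35 equally likely choices, so probability 1/35; weight (1/9)·(1/35) = 1/315 each.
If it is in any of chests 3, 7, 8, and 9 (prior 1/9 each): that chest was opened and seen not to hold the prize — ruled out; weight (1/9)·0 = 0 each.
If it is in chest 4 (prior 1/9): the guide has 70 equally likely choices, so probability 1/70; weight (1/9)·(1/70) = 1/630.
The weights sum to 1/70.
So P(the ruby in chest 2 | the guide opened chest 3, chest 7, chest 8, and chest 9) = (1/315) / (1/70) = 2/9.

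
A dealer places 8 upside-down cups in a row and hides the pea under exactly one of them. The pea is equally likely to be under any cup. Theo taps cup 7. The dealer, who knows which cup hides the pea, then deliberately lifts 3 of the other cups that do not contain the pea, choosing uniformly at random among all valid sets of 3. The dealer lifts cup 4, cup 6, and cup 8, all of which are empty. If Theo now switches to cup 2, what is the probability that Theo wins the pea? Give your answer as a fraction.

7/32

Apply Bayes' rule, conditioning on where the pea actually is.
If it is under any of cups 1, 2, 3, and 5 (prior 1/8 each): the dealer has 20 equally likely choices, so probability 1/20; weight (1/8)·(1/20) = 1/160 each.
If it is under any of cups 4, 6, and 8 (prior 1/8 each): that cup was opened and seen not to hold the prize — ruled out; weight (1/8)·0 = 0 each.
If it is under cup 7 (prior 1/8): the dealer has 35 equally likely choices, so probability 1/35; weight (1/8)·(1/35) = 1/280.
The weights sum to 1/35.
So P(the pea under cup 2 | the dealer opened cup 4, cup 6, and cup 8) = (1/160) / (1/35) = 7/32.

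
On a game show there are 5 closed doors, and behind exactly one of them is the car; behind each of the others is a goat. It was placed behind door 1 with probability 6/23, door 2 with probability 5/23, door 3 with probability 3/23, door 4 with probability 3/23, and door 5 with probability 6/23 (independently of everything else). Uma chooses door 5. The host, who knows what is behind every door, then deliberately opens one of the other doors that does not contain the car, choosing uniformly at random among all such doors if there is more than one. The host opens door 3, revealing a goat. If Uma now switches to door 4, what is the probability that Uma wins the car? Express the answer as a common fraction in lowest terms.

Consider each possible location of the car in turn.
If it is behind door 1 (prior 6/23): the host has 3 equally likely choices, so probability 1/3; weight (6/23)·(1/3) = 2/23.
If it is behind door 2 (prior 5/23): the host has 3 equally likely choices, so probability 1/3; weight (5/23)·(1/3) = 5/69.
If it is behind door 3 (prior 3/23): the host opened door 3, so this case is ruled out; weight (3/23)·0 = 0.
If it is behind door 4 (prior 3/23): the host has 3 equally likely choices, so probability 1/3; weight (3/23)·(1/3) = 1/23.
If it is behind door 5 (prior 6/23): the host has 4 equally likely choices, so probability 1/4; weight (6/23)·(1/4) = 3/46.
The weights sum to 37/138.
So P(the car behind door 4 | the host opened door 3) = (1/23) / (37/138) = 6/37.

6/37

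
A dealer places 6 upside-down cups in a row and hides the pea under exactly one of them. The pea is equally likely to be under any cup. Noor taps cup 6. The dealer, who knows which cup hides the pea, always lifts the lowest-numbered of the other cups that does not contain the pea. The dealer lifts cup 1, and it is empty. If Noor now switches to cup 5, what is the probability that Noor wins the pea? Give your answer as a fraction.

1/5

Consider each possible location of the pea in turn.
If it is under cup 1 (prior 1/6): the dealer opened cup 1, so this case is ruled out; weight (1/6)·0 = 0.
If it is under any of cups 2, 3, 4, 5, and 6 (prior 1/6 each): cup 1 is the lowest-numbered option available, probability 1; weight (1/6)·1 = 1/6 each.
The weights sum to 5/6.
So P(the pea under cup 5 | the dealer opened cup 1) = (1/6) / (5/6) = 1/5.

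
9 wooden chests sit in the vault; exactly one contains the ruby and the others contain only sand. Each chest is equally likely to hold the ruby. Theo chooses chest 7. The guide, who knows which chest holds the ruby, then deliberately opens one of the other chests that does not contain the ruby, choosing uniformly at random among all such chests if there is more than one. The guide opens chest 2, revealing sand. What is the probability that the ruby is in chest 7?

1/9

Condition on the true location of the ruby.
If it is in any of chests 1, 3, 4, 5, 6, 8, and 9 (prior 1/9 each): the guide has 7 equally likely choices, so probability 1/7; weight (1/9)·(1/7) = 1/63 each.
If it is in chest 2 (prior 1/9): the guide opened chest 2, so this case is ruled out; weight (1/9)·0 = 0.
If it is in chest 7 (prior 1/9): the guide has 8 equally likely choices, so probability 1/8; weight (1/9)·(1/8) = 1/72.
The weights sum to 1/8.
So P(the ruby in chest 7 | the guide opened chest 2) = (1/72) / (1/8) = 1/9.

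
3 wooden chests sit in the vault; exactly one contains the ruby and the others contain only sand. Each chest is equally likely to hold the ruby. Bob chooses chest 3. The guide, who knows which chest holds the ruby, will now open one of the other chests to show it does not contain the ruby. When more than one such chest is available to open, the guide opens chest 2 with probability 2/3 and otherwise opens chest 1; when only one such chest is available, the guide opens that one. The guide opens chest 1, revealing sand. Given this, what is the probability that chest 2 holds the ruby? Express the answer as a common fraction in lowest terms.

Condition on the true location of the ruby.
If it is in chest 1 (prior 1/3): the guide opened chest 1, so this case is ruled out; weight (1/3)·0 = 0.
If it is in chest 2 (prior 1/3): only chest 1 is available, probability 1; weight (1/3)·1 = 1/3.
If it is in chest 3 (prior 1/3): chest 2 is available but not opened, probability 1/3; weight (1/3)·(1/3) = 1/9.
The weights sum to 4/9.
So P(the ruby in chest 2 | the guide opened chest 1) = (1/3) / (4/9) = 3/4.

3/4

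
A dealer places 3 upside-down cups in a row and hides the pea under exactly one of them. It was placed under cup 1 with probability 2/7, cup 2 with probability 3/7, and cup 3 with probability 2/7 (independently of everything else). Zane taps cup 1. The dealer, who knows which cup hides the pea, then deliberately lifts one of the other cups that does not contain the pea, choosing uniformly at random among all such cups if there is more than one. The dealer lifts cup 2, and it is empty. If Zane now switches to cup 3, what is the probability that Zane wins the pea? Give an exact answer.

2/3

Consider each possible location of the pea in turn.
If it is under cup 1 (prior 2/7): the dealer has 2 equally likely choices, so probability 1/2; weight (2/7)·(1/2) = 1/7.
If it is under cup 2 (prior 3/7): the dealer opened cup 2, so this case is ruled out; weight (3/7)·0 = 0.
If it is under cup 3 (prior 2/7): the dealer has no choice, probability 1; weight (2/7)·1 = 2/7.
The weights sum to 3/7.
So P(the pea under cup 3 | the dealer opened cup 2) = (2/7) / (3/7) = 2/3.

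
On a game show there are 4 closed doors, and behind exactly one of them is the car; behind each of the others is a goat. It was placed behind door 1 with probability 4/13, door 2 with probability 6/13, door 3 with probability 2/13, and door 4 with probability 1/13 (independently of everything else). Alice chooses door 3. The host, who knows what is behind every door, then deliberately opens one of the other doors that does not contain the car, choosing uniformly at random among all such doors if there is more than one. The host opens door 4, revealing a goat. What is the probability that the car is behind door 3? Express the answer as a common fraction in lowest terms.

Apply Bayes' rule, conditioning on where the car actually is.
If it is behind door 1 (prior 4/13): the host has 2 equally likely choices, so probability 1/2; weight (4/13)·(1/2) = 2/13.
If it is behind door 2 (prior 6/13): the host has 2 equally likely choices, so probability 1/2; weight (6/13)·(1/2) = 3/13.
If it is behind door 3 (prior 2/13): the host has 3 equally likely choices, so probability 1/3; weight (2/13)·(1/3) = 2/39.
If it is behind door 4 (prior 1/13): the host opened door 4, so this case is ruled out; weight (1/13)·0 = 0.
The weights sum to 17/39.
So P(the car behind door 3 | the host opened door 4) = (2/39) / (17/39) = 2/17.

2/17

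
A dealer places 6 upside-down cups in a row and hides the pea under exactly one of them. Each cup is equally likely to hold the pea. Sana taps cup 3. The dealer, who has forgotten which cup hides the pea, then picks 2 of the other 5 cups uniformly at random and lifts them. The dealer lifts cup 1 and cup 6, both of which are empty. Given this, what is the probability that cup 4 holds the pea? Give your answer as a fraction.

Condition on the true location of the pea.
If it is under either of cups 1 and 6 (prior 1/6 each): that cup was opened and seen not to hold the prize — ruled out; weight (1/6)·0 = 0 each.
If it is under any of cups 2, 3, 4, and 5 (prior 1/6 each): the dealer picks exactly this set with probability 1/10 regardless, and none is the prize; weight (1/6)·(1/10) = 1/60 each.
The weights sum to 1/15.
So P(the pea under cup 4 | the dealer opened cup 1 and cup 6) = (1/60) / (1/15) = 1/4.

1/4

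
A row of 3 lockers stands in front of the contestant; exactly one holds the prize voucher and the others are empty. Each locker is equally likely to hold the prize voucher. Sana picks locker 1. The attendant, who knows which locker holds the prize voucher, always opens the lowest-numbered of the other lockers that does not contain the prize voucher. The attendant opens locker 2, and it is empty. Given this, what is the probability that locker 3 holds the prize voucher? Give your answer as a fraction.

1/2

Consider each possible location of the prize voucher in turn.
If it is in either of lockers 1 and 3 (prior 1/3 each): locker 2 is the lowest-numbered option available, probability 1; weight (1/3)·1 = 1/3 each.
If it is in locker 2 (prior 1/3): the attendant opened locker 2, so this case is ruled out; weight (1/3)·0 = 0.
The weights sum to 2/3.
So P(the prize voucher in locker 3 | the attendant opened locker 2) = (1/3) / (2/3) = 1/2.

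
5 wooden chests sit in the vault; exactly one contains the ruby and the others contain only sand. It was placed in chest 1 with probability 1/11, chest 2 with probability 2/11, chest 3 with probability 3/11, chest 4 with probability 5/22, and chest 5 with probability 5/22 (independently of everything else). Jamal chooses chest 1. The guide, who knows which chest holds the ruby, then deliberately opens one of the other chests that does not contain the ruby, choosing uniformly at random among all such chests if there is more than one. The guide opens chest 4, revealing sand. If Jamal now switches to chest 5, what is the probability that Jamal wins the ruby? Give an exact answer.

10/33

Condition on the true location of the ruby.
If it is in chest 1 (prior 1/11): the guide has 4 equally likely choices, so probability 1/4; weight (1/11)·(1/4) = 1/44.
If it is in chest 2 (prior 2/11): the guide has 3 equally likely choices, so probability 1/3; weight (2/11)·(1/3) = 2/33.
If it is in chest 3 (prior 3/11): the guide has 3 equally likely choices, so probability 1/3; weight (3/11)·(1/3) = 1/11.
If it is in chest 4 (prior 5/22): the guide opened chest 4, so this case is ruled out; weight (5/22)·0 = 0.
If it is in chest 5 (prior 5/22): the guide has 3 equally likely choices, so probability 1/3; weight (5/22)·(1/3) = 5/66.
The weights sum to 1/4.
So P(the ruby in chest 5 | the guide opened chest 4) = (5/66) / (1/4) = 10/33.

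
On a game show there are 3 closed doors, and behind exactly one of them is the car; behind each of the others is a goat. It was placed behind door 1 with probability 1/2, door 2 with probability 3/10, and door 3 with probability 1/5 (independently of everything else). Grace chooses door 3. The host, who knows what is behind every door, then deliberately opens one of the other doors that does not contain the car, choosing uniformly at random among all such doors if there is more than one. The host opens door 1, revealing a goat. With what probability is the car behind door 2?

Condition on the true location of the car.
If it is behind door 1 (prior 1/2): the host opened door 1, so this case is ruled out; weight (1/2)·0 = 0.
If it is behind door 2 (prior 3/10): the host has no choice, probability 1; weight (3/10)·1 = 3/10.
If it is behind door 3 (prior 1/5): the host has 2 equally likely choices, so probability 1/2; weight (1/5)·(1/2) = 1/10.
The weights sum to 2/5.
So P(the car behind door 2 | the host opened door 1) = (3/10) / (2/5) = 3/4.

3/4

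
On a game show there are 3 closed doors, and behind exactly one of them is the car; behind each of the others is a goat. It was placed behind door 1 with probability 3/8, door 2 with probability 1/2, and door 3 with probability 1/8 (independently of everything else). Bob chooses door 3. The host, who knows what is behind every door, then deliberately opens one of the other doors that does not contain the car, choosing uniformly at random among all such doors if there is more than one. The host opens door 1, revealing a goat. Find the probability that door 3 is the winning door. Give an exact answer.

1/9

Condition on the true location of the car.
If it is behind door 1 (prior 3/8): the host opened door 1, so this case is ruled out; weight (3/8)·0 = 0.
If it is behind door 2 (prior 1/2): the host has no choice, probability 1; weight (1/2)·1 = 1/2.
If it is behind door 3 (prior 1/8): the host has 2 equally likely choices, so probability 1/2; weight (1/8)·(1/2) = 1/16.
The weights sum to 9/16.
So P(the car behind door 3 | the host opened door 1) = (1/16) / (9/16) = 1/9.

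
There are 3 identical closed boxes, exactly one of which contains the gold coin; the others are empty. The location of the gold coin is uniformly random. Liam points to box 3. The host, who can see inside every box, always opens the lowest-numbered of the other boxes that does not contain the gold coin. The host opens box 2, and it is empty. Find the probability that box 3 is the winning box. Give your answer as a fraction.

Consider each possible location of the gold coin in turn.
If it is in box 1 (prior 1/3): box 2 is the lowest-numbered option available, probability 1; weight (1/3)·1 = 1/3.
If it is in box 2 (prior 1/3): the host opened box 2, so this case is ruled out; weight (1/3)·0 = 0.
If it is in box 3 (prior 1/3): the host would have opened box 1 instead, probability 0; weight (1/3)·0 = 0.
The weights sum to 1/3.
So P(the gold coin in box 3 | the host opened box 2) = 0 / (1/3) = 0.

0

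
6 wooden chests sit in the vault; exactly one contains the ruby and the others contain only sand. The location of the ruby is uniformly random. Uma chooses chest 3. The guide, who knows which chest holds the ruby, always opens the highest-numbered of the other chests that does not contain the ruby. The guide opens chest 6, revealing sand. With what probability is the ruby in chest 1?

1/5

Condition on the true location of the ruby.
If it is in any of chests 1, 2, 3, 4, and 5 (prior 1/6 each): chest 6 is the highest-numbered option available, probability 1; weight (1/6)·1 = 1/6 each.
If it is in chest 6 (prior 1/6): the guide opened chest 6, so this case is ruled out; weight (1/6)·0 = 0.
The weights sum to 5/6.
So P(the ruby in chest 1 | the guide opened chest 6) = (1/6) / (5/6) = 1/5.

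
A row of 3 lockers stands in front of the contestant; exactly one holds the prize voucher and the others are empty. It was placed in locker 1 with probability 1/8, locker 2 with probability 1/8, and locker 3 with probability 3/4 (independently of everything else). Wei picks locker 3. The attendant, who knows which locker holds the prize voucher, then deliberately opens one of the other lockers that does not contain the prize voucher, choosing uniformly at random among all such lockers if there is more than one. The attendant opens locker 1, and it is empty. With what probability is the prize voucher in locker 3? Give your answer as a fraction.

Consider each possible location of the prize voucher in turn.
If it is in locker 1 (prior 1/8): the attendant opened locker 1, so this case is ruled out; weight (1/8)·0 = 0.
If it is in locker 2 (prior 1/8): the attendant has no choice, probability 1; weight (1/8)·1 = 1/8.
If it is in locker 3 (prior 3/4): the attendant has 2 equally likely choices, so probability 1/2; weight (3/4)·(1/2) = 3/8.
The weights sum to 1/2.
So P(the prize voucher in locker 3 | the attendant opened locker 1) = (3/8) / (1/2) = 3/4.

3/4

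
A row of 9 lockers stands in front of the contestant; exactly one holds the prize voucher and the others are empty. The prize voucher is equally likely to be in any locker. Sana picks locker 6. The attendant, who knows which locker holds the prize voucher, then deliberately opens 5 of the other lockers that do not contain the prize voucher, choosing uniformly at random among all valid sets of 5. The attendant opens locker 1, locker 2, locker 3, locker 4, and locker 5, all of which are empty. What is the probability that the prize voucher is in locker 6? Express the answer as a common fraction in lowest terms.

Condition on the true location of the prize voucher.
If it is in any of lockers 1, 2, 3, 4, and 5 (prior 1/9 each): that locker was opened and seen not to hold the prize — ruled out; weight (1/9)·0 = 0 each.
If it is in locker 6 (prior 1/9): the attendant has 56 equally likely choices, so probability 1/56; weight (1/9)·(1/56) = 1/504.
If it is in any of lockers 7, 8, and 9 (prior 1/9 each): the attendant has 21 equally likely choices, so probability 1/21; weight (1/9)·(1/21) = 1/189 each.
The weights sum to 1/56.
So P(the prize voucher in locker 6 | the attendant opened locker 1, locker 2, locker 3, locker 4, and locker 5) = (1/504) / (1/56) = 1/9.

1/9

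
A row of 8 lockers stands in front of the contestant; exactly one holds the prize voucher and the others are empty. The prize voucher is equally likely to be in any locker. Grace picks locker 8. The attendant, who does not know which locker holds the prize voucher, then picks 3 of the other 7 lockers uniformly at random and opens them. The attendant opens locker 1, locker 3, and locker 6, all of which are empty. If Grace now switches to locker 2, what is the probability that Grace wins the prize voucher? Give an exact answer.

1/5

Because the attendant chose which lockers to open without knowing where the prize voucher is, the choice is independent of the prize location. Learning that none of the 3 opened lockers holds the prize voucher simply rules out those 3 locations and leaves the remaining 5 lockers still equally likely by symmetry.
So P(the prize voucher in locker 2) = 1/5.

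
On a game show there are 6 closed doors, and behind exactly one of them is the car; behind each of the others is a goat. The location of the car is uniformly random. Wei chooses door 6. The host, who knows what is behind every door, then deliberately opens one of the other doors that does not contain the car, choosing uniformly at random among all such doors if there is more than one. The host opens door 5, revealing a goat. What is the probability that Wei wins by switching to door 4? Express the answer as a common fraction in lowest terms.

5/24

Apply Bayes' rule, conditioning on where the car actually is.
If it is behind any of doors 1, 2, 3, and 4 (prior 1/6 each): the host has 4 equally likely choices, so probability 1/4; weight (1/6)·(1/4) = 1/24 each.
If it is behind door 5 (prior 1/6): the host opened door 5, so this case is ruled out; weight (1/6)·0 = 0.
If it is behind door 6 (prior 1/6): the host has 5 equally likely choices, so probability 1/5; weight (1/6)·(1/5) = 1/30.
The weights sum to 1/5.
So P(the car behind door 4 | the host opened door 5) = (1/24) / (1/5) = 5/24.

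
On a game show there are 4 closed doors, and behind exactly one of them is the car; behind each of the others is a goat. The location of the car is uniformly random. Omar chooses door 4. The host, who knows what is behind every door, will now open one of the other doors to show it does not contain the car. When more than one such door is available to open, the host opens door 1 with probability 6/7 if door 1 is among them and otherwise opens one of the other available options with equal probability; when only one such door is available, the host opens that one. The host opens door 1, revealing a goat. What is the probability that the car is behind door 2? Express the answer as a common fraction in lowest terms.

1/3

Apply Bayes' rule, conditioning on where the car actually is.
If it is behind door 1 (prior 1/4): the host opened door 1, so this case is ruled out; weight (1/4)·0 = 0.
If it is behind any of doors 2, 3, and 4 (prior 1/4 each): door 1 is available, opened with probability 6/7; weight (1/4)·(6/7) = 3/14 each.
The weights sum to 9/14.
So P(the car behind door 2 | the host opened door 1) = (3/14) / (9/14) = 1/3.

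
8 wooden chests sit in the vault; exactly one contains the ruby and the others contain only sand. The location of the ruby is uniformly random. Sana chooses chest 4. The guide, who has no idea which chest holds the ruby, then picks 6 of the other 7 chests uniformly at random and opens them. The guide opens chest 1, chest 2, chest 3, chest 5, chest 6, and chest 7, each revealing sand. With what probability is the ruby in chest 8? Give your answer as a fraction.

1/2

Because the guide chose which chests to open without knowing where the ruby is, the choice is independent of the prize location. Learning that none of the 6 opened chests holds the ruby simply rules out those 6 locations and leaves the remaining 2 chests still equally likely by symmetry.
So P(the ruby in chest 8) = 1/2.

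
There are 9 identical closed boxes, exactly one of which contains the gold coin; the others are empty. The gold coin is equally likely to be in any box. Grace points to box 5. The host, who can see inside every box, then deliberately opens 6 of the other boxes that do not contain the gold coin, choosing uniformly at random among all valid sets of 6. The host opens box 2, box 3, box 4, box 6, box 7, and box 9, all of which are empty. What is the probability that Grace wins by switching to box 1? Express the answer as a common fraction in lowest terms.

4/9

Consider each possible location of the gold coin in turn.
If it is in either of boxes 1 and 8 (prior 1/9 each): the host has 7 equally likely choices, so probability 1/7; weight (1/9)·(1/7) = 1/63 each.
If it is in any of boxes 2, 3, 4, 6, 7, and 9 (prior 1/9 each): that box was opened and seen not to hold the prize — ruled out; weight (1/9)·0 = 0 each.
If it is in box 5 (prior 1/9): the host has 28 equally likely choices, so probability 1/28; weight (1/9)·(1/28) = 1/252.
The weights sum to 1/28.
So P(the gold coin in box 1 | the host opened box 2, box 3, box 4, box 6, box 7, and box 9) = (1/63) / (1/28) = 4/9.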